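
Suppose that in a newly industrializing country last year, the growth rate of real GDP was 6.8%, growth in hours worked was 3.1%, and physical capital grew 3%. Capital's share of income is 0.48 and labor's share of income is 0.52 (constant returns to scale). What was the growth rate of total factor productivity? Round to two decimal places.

Total factor productivity growth was 3.75%.

Labor's share = 1 − 0.48 = 0.52.
Physical capital: 0.48 × 3 = 1.44 pp.
Hours worked: 0.52 × 3.1 = 1.612 pp.
TFP growth = 6.8 − 3.052 = 3.748%.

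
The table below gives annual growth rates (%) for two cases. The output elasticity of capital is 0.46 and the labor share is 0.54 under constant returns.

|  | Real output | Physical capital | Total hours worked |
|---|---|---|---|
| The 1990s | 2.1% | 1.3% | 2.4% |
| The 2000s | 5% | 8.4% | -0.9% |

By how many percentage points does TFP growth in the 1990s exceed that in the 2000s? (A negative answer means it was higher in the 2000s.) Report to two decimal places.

Labor's share = 1 − 0.46 = 0.54.
The 1990s: TFP = 2.1 − 0.598 − 1.296 = 0.206%.
The 2000s: TFP = 5 − 3.864 + 0.486 = 1.622%.
Difference = 0.206 − (1.622) = -1.416 pp.

-1.42 percentage points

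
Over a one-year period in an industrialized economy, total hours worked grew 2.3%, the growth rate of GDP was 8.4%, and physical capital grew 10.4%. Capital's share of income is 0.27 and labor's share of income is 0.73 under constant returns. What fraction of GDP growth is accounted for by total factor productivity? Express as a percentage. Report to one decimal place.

46.6%

Labor's share = 1 − 0.27 = 0.73.
Physical capital: 0.27 × 10.4 = 2.808 pp.
Total hours worked: 0.73 × 2.3 = 1.679 pp.
TFP growth = 8.4 − 4.487 = 3.913%.
TFP share of growth = 3.913 / 8.4 × 100 = 46.583%.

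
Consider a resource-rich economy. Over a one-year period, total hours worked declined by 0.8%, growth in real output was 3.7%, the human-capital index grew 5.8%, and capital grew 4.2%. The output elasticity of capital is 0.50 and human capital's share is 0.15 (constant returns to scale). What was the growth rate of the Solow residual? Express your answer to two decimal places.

1.01%

Labor's share = 1 − 0.5 − 0.15 = 0.35.
Capital: 0.5 × 4.2 = 2.1 pp.
The human-capital index: 0.15 × 5.8 = 0.87 pp.
Total hours worked: 0.35 × (-0.8) = -0.28 pp.
TFP growth = 3.7 − 2.69 = 1.01%.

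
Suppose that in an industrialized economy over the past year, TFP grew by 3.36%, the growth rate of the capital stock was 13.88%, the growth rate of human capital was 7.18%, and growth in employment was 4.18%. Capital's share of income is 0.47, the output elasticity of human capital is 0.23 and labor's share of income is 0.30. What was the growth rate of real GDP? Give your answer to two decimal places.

12.79%

Labor's share = 1 − 0.47 − 0.23 = 0.3.
The capital stock: 0.47 × 13.88 = 6.5236 pp.
Human capital: 0.23 × 7.18 = 1.6514 pp.
Employment: 0.3 × 4.18 = 1.254 pp.
Output growth = 3.36 + 9.429 = 12.789%.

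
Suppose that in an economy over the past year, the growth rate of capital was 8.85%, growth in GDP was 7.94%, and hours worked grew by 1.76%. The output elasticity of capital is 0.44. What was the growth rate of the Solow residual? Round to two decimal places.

Labor's share = 1 − 0.44 = 0.56.
Capital: 0.44 × 8.85 = 3.894 pp.
Hours worked: 0.56 × 1.76 = 0.9856 pp.
TFP growth = 7.94 − 4.8796 = 3.0604%.

The Solow residual grew 3.06%.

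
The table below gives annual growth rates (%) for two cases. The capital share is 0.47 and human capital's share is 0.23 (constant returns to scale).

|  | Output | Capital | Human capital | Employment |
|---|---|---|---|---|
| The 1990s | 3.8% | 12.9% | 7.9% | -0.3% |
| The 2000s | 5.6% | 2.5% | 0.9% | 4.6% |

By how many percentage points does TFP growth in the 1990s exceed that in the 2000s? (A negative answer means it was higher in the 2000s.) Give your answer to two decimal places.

Labor's share = 1 − 0.47 − 0.23 = 0.3.
The 1990s: TFP = 3.8 − 6.063 − 1.817 + 0.09 = -3.99%.
The 2000s: TFP = 5.6 − 1.175 − 0.207 − 1.38 = 2.838%.
Difference = -3.99 − (2.838) = -6.828 pp.

-6.83 percentage points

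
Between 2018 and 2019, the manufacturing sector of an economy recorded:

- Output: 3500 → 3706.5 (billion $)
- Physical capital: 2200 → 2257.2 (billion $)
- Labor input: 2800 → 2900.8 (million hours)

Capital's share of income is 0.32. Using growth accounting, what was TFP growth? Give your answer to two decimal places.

Output growth = (3706.5 − 3500) / 3500 = 5.9%.
Physical capital growth = (2257.2 − 2200) / 2200 = 2.6%.
Labor input growth = (2900.8 − 2800) / 2800 = 3.6%.
Labor's share = 1 − 0.32 = 0.68.
Physical capital: 0.32 × 2.6 = 0.832 pp.
Labor input: 0.68 × 3.6 = 2.448 pp.
TFP growth = 5.9 − 3.28 = 2.62%.

2.62%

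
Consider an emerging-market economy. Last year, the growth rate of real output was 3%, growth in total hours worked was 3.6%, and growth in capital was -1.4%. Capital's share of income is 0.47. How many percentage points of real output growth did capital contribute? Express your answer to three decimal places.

-0.658

Contribution = share × growth = 0.47 × (-1.4) = -0.658 pp.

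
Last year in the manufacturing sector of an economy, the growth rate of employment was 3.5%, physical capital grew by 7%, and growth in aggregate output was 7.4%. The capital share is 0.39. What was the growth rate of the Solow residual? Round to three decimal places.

Labor's share = 1 − 0.39 = 0.61.
Physical capital: 0.39 × 7 = 2.73 pp.
Employment: 0.61 × 3.5 = 2.135 pp.
TFP growth = 7.4 − 4.865 = 2.535%.

2.535%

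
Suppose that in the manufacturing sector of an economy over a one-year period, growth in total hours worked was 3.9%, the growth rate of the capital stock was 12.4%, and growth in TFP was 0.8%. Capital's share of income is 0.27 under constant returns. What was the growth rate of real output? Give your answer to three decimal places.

6.995%

Labor's share = 1 − 0.27 = 0.73.
The capital stock: 0.27 × 12.4 = 3.348 pp.
Total hours worked: 0.73 × 3.9 = 2.847 pp.
Output growth = 0.8 + 6.195 = 6.995%.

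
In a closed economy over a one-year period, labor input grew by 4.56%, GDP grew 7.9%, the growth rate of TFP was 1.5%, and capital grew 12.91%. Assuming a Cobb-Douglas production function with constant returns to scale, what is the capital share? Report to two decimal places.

gY = gA + α·gK + (1−α)·gL, so gY − gA − gL = α(gK − gL).
7.9 − 1.5 − 4.56 = α × (12.91 − 4.56).
1.84 = 8.35 α, so α = 0.2204.

0.22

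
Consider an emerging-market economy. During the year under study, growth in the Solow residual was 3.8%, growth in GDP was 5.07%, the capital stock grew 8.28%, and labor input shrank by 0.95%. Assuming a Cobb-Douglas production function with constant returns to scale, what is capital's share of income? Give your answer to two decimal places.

0.24

gY = gA + α·gK + (1−α)·gL, so gY − gA − gL = α(gK − gL).
5.07 − 3.8 + 0.95 = α × (8.28 − (-0.95)).
2.22 = 9.23 α, so α = 0.2405.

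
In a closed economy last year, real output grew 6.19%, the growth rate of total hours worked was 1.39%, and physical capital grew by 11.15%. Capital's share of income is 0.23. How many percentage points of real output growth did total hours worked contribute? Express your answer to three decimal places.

1.070 pp

Labor's share = 1 − 0.23 = 0.77.
Contribution = share × growth = 0.77 × 1.39 = 1.0703 pp.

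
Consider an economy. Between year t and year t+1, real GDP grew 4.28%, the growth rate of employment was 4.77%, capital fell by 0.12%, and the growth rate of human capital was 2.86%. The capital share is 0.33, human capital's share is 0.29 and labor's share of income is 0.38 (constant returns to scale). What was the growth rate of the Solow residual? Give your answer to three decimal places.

1.678%

Labor's share = 1 − 0.33 − 0.29 = 0.38.
Capital: 0.33 × (-0.12) = -0.0396 pp.
Human capital: 0.29 × 2.86 = 0.8294 pp.
Employment: 0.38 × 4.77 = 1.8126 pp.
TFP growth = 4.28 − 2.6024 = 1.6776%.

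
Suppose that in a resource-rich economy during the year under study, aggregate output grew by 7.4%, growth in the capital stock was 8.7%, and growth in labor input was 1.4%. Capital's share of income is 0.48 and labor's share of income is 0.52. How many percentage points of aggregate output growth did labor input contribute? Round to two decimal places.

0.73 pp

Labor's share = 1 − 0.48 = 0.52.
Contribution = share × growth = 0.52 × 1.4 = 0.728 pp.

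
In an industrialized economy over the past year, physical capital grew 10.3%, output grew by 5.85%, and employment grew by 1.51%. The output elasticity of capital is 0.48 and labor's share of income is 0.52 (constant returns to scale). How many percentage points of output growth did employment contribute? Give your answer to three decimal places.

Labor's share = 1 − 0.48 = 0.52.
Contribution = share × growth = 0.52 × 1.51 = 0.7852 pp.

0.785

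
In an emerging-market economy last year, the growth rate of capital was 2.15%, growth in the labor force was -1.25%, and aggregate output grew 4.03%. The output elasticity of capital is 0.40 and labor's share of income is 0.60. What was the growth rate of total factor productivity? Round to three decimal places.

Labor's share = 1 − 0.4 = 0.6.
Capital: 0.4 × 2.15 = 0.86 pp.
The labor force: 0.6 × (-1.25) = -0.75 pp.
TFP growth = 4.03 − 0.11 = 3.92%.

Total factor productivity growth was 3.920%.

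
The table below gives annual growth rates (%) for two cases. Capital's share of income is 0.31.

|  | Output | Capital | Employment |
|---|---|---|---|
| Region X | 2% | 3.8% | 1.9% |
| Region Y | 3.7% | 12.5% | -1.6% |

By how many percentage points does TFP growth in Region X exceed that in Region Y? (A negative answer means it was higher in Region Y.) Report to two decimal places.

-1.42 percentage points

Labor's share = 1 − 0.31 = 0.69.
Region X: TFP = 2 − 1.178 − 1.311 = -0.489%.
Region Y: TFP = 3.7 − 3.875 + 1.104 = 0.929%.
Difference = -0.489 − (0.929) = -1.418 pp.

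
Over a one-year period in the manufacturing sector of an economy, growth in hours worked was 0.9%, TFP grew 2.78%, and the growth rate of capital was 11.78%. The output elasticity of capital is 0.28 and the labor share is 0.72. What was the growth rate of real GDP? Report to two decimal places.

Real GDP grew 6.73%.

Labor's share = 1 − 0.28 = 0.72.
Capital: 0.28 × 11.78 = 3.2984 pp.
Hours worked: 0.72 × 0.9 = 0.648 pp.
Output growth = 2.78 + 3.9464 = 6.7264%.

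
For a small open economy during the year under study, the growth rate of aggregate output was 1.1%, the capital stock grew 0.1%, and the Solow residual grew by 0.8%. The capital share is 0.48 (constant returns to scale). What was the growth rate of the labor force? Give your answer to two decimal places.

Labor's share = 1 − 0.48 = 0.52.
gY = gA + 0.48×0.1 + 0.52×g.
0.52×g = 1.1 − 0.8 − 0.048 = 0.252.
g = 0.252 / 0.52 = 0.4846%.

0.48%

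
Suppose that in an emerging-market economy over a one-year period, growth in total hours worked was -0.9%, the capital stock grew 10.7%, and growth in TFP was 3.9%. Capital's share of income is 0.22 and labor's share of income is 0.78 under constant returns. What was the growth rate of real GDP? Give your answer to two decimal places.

Labor's share = 1 − 0.22 = 0.78.
The capital stock: 0.22 × 10.7 = 2.354 pp.
Total hours worked: 0.78 × (-0.9) = -0.702 pp.
Output growth = 3.9 + 1.652 = 5.552%.

5.55%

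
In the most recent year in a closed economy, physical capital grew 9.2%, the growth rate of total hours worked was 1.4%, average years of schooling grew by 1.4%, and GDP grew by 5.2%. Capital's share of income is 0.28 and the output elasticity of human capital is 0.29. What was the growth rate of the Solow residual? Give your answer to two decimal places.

Labor's share = 1 − 0.28 − 0.29 = 0.43.
Physical capital: 0.28 × 9.2 = 2.576 pp.
Average years of schooling: 0.29 × 1.4 = 0.406 pp.
Total hours worked: 0.43 × 1.4 = 0.602 pp.
TFP growth = 5.2 − 3.584 = 1.616%.

The Solow residual grew 1.62%.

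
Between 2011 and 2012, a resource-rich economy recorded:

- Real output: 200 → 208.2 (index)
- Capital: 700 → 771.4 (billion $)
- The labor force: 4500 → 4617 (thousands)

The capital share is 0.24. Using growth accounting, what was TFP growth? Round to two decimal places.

Real output growth = (208.2 − 200) / 200 = 4.1%.
Capital growth = (771.4 − 700) / 700 = 10.2%.
The labor force growth = (4617 − 4500) / 4500 = 2.6%.
Labor's share = 1 − 0.24 = 0.76.
Capital: 0.24 × 10.2 = 2.448 pp.
The labor force: 0.76 × 2.6 = 1.976 pp.
TFP growth = 4.1 − 4.424 = -0.324%.

-0.32%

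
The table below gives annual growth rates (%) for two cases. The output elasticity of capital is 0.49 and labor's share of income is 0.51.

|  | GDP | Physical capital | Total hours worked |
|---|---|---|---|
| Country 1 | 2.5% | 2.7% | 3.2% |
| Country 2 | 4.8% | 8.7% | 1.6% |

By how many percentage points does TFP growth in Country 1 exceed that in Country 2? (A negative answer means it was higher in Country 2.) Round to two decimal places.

-0.18 percentage points

Labor's share = 1 − 0.49 = 0.51.
Country 1: TFP = 2.5 − 1.323 − 1.632 = -0.455%.
Country 2: TFP = 4.8 − 4.263 − 0.816 = -0.279%.
Difference = -0.455 − (-0.279) = -0.176 pp.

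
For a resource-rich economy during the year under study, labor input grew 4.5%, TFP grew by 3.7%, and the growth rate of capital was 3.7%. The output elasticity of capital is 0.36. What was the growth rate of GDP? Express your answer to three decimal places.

Labor's share = 1 − 0.36 = 0.64.
Capital: 0.36 × 3.7 = 1.332 pp.
Labor input: 0.64 × 4.5 = 2.88 pp.
Output growth = 3.7 + 4.212 = 7.912%.

GDP growth was 7.912%.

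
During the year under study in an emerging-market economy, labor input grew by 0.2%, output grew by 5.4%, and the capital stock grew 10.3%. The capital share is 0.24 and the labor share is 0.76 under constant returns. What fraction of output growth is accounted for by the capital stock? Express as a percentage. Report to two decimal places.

45.78%

The capital stock contributed 0.24 × 10.3 = 2.472 pp.
Share of growth = 2.472 / 5.4 × 100 = 45.7778%.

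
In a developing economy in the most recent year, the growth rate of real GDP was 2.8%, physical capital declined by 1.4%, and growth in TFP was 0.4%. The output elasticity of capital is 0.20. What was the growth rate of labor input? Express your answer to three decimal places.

Labor input grew 3.350%.

Labor's share = 1 − 0.2 = 0.8.
gY = gA + 0.2×(-1.4) + 0.8×g.
0.8×g = 2.8 − 0.4 + 0.28 = 2.68.
g = 2.68 / 0.8 = 3.35%.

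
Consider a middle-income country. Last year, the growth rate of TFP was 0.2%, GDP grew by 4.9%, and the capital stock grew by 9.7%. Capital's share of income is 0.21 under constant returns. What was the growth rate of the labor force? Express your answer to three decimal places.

Labor's share = 1 − 0.21 = 0.79.
gY = gA + 0.21×9.7 + 0.79×g.
0.79×g = 4.9 − 0.2 − 2.037 = 2.663.
g = 2.663 / 0.79 = 3.37089%.

The labor force growth was 3.371%.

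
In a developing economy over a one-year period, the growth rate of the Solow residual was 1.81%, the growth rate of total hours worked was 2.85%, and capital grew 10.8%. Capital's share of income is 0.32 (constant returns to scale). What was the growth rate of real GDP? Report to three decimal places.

Labor's share = 1 − 0.32 = 0.68.
Capital: 0.32 × 10.8 = 3.456 pp.
Total hours worked: 0.68 × 2.85 = 1.938 pp.
Output growth = 1.81 + 5.394 = 7.204%.

Real GDP growth was 7.204%.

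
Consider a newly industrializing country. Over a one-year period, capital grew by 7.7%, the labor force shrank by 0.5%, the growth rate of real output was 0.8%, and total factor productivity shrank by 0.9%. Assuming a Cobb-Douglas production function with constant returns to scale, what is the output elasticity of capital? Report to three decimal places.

α = 0.268

gY = gA + α·gK + (1−α)·gL, so gY − gA − gL = α(gK − gL).
0.8 + 0.9 + 0.5 = α × (7.7 − (-0.5)).
2.2 = 8.2 α, so α = 0.26829.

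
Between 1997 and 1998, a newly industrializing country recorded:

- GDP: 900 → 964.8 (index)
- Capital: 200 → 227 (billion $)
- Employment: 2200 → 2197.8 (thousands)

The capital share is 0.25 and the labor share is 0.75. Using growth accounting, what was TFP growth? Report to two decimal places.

GDP growth = (964.8 − 900) / 900 = 7.2%.
Capital growth = (227 − 200) / 200 = 13.5%.
Employment growth = (2197.8 − 2200) / 2200 = -0.1%.
Labor's share = 1 − 0.25 = 0.75.
Capital: 0.25 × 13.5 = 3.375 pp.
Employment: 0.75 × (-0.1) = -0.075 pp.
TFP growth = 7.2 − 3.3 = 3.9%.

3.90%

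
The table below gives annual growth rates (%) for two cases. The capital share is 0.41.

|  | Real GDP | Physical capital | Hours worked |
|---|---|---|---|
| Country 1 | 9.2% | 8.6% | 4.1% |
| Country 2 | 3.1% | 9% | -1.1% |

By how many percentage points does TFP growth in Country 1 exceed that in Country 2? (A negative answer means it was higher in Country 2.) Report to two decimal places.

3.20 percentage points

Labor's share = 1 − 0.41 = 0.59.
Country 1: TFP = 9.2 − 3.526 − 2.419 = 3.255%.
Country 2: TFP = 3.1 − 3.69 + 0.649 = 0.059%.
Difference = 3.255 − (0.059) = 3.196 pp.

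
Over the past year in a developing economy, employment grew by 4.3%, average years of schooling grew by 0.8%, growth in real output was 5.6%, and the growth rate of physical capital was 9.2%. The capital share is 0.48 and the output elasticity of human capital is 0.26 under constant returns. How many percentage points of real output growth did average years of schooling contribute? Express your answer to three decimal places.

Contribution = share × growth = 0.26 × 0.8 = 0.208 pp.

0.208 percentage points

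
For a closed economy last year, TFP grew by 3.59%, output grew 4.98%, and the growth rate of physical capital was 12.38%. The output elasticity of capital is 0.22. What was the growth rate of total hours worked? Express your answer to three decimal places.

-1.710%

Labor's share = 1 − 0.22 = 0.78.
gY = gA + 0.22×12.38 + 0.78×g.
0.78×g = 4.98 − 3.59 − 2.7236 = -1.3336.
g = -1.3336 / 0.78 = -1.70974%.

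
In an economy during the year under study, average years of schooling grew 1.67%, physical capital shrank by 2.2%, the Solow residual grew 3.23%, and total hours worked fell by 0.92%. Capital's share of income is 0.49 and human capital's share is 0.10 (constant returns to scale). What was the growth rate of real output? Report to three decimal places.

1.942%

Labor's share = 1 − 0.49 − 0.1 = 0.41.
Physical capital: 0.49 × (-2.2) = -1.078 pp.
Average years of schooling: 0.1 × 1.67 = 0.167 pp.
Total hours worked: 0.41 × (-0.92) = -0.3772 pp.
Output growth = 3.23 + (-1.2882) = 1.9418%.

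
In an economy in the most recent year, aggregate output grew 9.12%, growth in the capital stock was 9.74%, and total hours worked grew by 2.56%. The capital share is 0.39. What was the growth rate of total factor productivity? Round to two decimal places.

3.76%

Labor's share = 1 − 0.39 = 0.61.
The capital stock: 0.39 × 9.74 = 3.7986 pp.
Total hours worked: 0.61 × 2.56 = 1.5616 pp.
TFP growth = 9.12 − 5.3602 = 3.7598%.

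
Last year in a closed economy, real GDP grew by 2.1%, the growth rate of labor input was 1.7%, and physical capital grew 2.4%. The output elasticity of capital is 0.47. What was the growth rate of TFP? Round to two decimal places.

Labor's share = 1 − 0.47 = 0.53.
Physical capital: 0.47 × 2.4 = 1.128 pp.
Labor input: 0.53 × 1.7 = 0.901 pp.
TFP growth = 2.1 − 2.029 = 0.071%.

TFP grew 0.07%.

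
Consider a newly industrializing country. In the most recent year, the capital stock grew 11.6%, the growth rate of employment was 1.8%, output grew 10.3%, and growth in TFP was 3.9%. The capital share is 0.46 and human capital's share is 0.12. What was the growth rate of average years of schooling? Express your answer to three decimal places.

2.567%

Labor's share = 1 − 0.46 − 0.12 = 0.42.
gY = gA + 0.46×11.6 + 0.42×1.8 + 0.12×g.
0.12×g = 10.3 − 3.9 − 6.092 = 0.308.
g = 0.308 / 0.12 = 2.56667%.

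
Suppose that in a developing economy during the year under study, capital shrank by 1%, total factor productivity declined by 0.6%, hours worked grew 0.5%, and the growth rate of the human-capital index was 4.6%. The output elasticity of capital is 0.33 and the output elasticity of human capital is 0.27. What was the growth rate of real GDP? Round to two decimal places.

0.51%

Labor's share = 1 − 0.33 − 0.27 = 0.4.
Capital: 0.33 × (-1) = -0.33 pp.
The human-capital index: 0.27 × 4.6 = 1.242 pp.
Hours worked: 0.4 × 0.5 = 0.2 pp.
Output growth = -0.6 + 1.112 = 0.512%.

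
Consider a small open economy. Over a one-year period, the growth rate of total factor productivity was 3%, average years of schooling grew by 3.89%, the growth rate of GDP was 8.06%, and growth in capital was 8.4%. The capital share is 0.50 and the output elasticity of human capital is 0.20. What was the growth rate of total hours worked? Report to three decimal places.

Labor's share = 1 − 0.5 − 0.2 = 0.3.
gY = gA + 0.5×8.4 + 0.2×3.89 + 0.3×g.
0.3×g = 8.06 − 3 − 4.978 = 0.082.
g = 0.082 / 0.3 = 0.27333%.

Total hours worked growth was 0.273%.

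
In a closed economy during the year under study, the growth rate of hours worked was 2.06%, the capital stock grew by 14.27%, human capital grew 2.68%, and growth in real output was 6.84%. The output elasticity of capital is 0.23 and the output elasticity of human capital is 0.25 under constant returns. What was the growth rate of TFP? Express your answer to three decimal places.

TFP growth was 1.817%.

Labor's share = 1 − 0.23 − 0.25 = 0.52.
The capital stock: 0.23 × 14.27 = 3.2821 pp.
Human capital: 0.25 × 2.68 = 0.67 pp.
Hours worked: 0.52 × 2.06 = 1.0712 pp.
TFP growth = 6.84 − 5.0233 = 1.8167%.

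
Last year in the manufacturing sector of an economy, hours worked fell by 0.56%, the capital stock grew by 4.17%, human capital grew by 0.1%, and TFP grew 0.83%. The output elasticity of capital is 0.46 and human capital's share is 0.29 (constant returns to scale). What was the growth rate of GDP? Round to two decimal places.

2.64%

Labor's share = 1 − 0.46 − 0.29 = 0.25.
The capital stock: 0.46 × 4.17 = 1.9182 pp.
Human capital: 0.29 × 0.1 = 0.029 pp.
Hours worked: 0.25 × (-0.56) = -0.14 pp.
Output growth = 0.83 + 1.8072 = 2.6372%.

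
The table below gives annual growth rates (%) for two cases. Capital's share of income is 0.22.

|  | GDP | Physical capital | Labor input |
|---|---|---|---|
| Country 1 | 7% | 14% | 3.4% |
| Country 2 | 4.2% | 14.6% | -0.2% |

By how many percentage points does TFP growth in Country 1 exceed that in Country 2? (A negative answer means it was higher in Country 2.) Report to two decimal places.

Labor's share = 1 − 0.22 = 0.78.
Country 1: TFP = 7 − 3.08 − 2.652 = 1.268%.
Country 2: TFP = 4.2 − 3.212 + 0.156 = 1.144%.
Difference = 1.268 − (1.144) = 0.124 pp.

0.12 percentage points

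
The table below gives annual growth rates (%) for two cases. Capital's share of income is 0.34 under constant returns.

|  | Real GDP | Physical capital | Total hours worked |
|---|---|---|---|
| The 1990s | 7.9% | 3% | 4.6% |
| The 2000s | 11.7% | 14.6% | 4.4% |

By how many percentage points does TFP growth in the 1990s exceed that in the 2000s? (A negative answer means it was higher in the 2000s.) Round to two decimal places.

0.01 percentage points

Labor's share = 1 − 0.34 = 0.66.
The 1990s: TFP = 7.9 − 1.02 − 3.036 = 3.844%.
The 2000s: TFP = 11.7 − 4.964 − 2.904 = 3.832%.
Difference = 3.844 − (3.832) = 0.012 pp.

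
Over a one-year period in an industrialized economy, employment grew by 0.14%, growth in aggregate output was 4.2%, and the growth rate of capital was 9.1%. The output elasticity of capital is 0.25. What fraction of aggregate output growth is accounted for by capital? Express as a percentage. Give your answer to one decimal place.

Capital contributed 0.25 × 9.1 = 2.275 pp.
Share of growth = 2.275 / 4.2 × 100 = 54.167%.

54.2%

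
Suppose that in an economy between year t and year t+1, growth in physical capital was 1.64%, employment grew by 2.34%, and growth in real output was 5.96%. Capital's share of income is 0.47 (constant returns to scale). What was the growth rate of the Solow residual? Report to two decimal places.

Labor's share = 1 − 0.47 = 0.53.
Physical capital: 0.47 × 1.64 = 0.7708 pp.
Employment: 0.53 × 2.34 = 1.2402 pp.
TFP growth = 5.96 − 2.011 = 3.949%.

The Solow residual growth was 3.95%.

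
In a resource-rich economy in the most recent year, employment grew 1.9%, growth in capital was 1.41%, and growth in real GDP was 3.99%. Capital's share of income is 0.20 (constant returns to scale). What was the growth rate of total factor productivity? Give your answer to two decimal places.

2.19%

Labor's share = 1 − 0.2 = 0.8.
Capital: 0.2 × 1.41 = 0.282 pp.
Employment: 0.8 × 1.9 = 1.52 pp.
TFP growth = 3.99 − 1.802 = 2.188%.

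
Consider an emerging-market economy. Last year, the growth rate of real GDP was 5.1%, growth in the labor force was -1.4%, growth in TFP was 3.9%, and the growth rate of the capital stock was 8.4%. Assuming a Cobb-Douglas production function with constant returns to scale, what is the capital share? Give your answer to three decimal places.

The capital share is 0.265.

gY = gA + α·gK + (1−α)·gL, so gY − gA − gL = α(gK − gL).
5.1 − 3.9 + 1.4 = α × (8.4 − (-1.4)).
2.6 = 9.8 α, so α = 0.26531.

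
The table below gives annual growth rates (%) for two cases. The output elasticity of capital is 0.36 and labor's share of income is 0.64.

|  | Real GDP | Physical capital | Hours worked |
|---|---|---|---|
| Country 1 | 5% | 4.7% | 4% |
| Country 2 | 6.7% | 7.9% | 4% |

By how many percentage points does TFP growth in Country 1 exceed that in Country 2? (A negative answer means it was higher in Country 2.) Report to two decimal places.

-0.55 percentage points

Labor's share = 1 − 0.36 = 0.64.
Country 1: TFP = 5 − 1.692 − 2.56 = 0.748%.
Country 2: TFP = 6.7 − 2.844 − 2.56 = 1.296%.
Difference = 0.748 − (1.296) = -0.548 pp.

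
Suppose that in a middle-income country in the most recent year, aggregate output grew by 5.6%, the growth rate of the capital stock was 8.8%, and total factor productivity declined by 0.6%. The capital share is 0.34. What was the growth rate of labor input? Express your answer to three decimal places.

Labor input growth was 4.861%.

Labor's share = 1 − 0.34 = 0.66.
gY = gA + 0.34×8.8 + 0.66×g.
0.66×g = 5.6 + 0.6 − 2.992 = 3.208.
g = 3.208 / 0.66 = 4.86061%.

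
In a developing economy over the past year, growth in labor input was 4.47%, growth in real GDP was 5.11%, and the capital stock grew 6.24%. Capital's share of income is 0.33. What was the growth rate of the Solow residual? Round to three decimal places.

Labor's share = 1 − 0.33 = 0.67.
The capital stock: 0.33 × 6.24 = 2.0592 pp.
Labor input: 0.67 × 4.47 = 2.9949 pp.
TFP growth = 5.11 − 5.0541 = 0.0559%.

0.056%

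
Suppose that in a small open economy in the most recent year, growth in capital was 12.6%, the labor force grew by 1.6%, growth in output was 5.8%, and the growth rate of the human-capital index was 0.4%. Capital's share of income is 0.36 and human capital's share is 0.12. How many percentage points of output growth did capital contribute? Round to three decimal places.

4.536

Contribution = share × growth = 0.36 × 12.6 = 4.536 pp.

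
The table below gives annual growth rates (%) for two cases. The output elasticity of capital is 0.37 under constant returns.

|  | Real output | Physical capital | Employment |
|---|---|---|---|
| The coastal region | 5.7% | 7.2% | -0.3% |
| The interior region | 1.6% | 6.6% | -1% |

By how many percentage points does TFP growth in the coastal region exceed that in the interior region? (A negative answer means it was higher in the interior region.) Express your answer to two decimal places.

Labor's share = 1 − 0.37 = 0.63.
The coastal region: TFP = 5.7 − 2.664 + 0.189 = 3.225%.
The interior region: TFP = 1.6 − 2.442 + 0.63 = -0.212%.
Difference = 3.225 − (-0.212) = 3.437 pp.

3.44 percentage points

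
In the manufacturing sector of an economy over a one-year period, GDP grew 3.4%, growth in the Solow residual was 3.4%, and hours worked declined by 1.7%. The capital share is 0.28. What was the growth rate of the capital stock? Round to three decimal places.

The capital stock grew 4.371%.

Labor's share = 1 − 0.28 = 0.72.
gY = gA + 0.72×(-1.7) + 0.28×g.
0.28×g = 3.4 − 3.4 + 1.224 = 1.224.
g = 1.224 / 0.28 = 4.37143%.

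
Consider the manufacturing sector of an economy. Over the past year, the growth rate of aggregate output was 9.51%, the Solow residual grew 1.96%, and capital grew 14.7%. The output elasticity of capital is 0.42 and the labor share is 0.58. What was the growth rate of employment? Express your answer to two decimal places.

Labor's share = 1 − 0.42 = 0.58.
gY = gA + 0.42×14.7 + 0.58×g.
0.58×g = 9.51 − 1.96 − 6.174 = 1.376.
g = 1.376 / 0.58 = 2.3724%.

Employment grew 2.37%.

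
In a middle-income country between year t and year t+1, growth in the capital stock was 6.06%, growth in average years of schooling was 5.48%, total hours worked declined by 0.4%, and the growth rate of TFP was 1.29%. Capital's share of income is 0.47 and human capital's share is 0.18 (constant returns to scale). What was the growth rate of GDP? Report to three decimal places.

Labor's share = 1 − 0.47 − 0.18 = 0.35.
The capital stock: 0.47 × 6.06 = 2.8482 pp.
Average years of schooling: 0.18 × 5.48 = 0.9864 pp.
Total hours worked: 0.35 × (-0.4) = -0.14 pp.
Output growth = 1.29 + 3.6946 = 4.9846%.

GDP growth was 4.985%.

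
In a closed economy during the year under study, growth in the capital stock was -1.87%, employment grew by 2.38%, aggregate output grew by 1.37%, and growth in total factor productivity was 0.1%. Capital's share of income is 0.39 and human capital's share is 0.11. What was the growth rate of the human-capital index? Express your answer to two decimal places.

Labor's share = 1 − 0.39 − 0.11 = 0.5.
gY = gA + 0.39×(-1.87) + 0.5×2.38 + 0.11×g.
0.11×g = 1.37 − 0.1 − 0.4607 = 0.8093.
g = 0.8093 / 0.11 = 7.3573%.

7.36%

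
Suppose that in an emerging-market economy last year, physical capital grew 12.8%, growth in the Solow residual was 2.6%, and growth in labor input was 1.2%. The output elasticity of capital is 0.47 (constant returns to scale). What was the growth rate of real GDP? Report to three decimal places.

9.252%

Labor's share = 1 − 0.47 = 0.53.
Physical capital: 0.47 × 12.8 = 6.016 pp.
Labor input: 0.53 × 1.2 = 0.636 pp.
Output growth = 2.6 + 6.652 = 9.252%.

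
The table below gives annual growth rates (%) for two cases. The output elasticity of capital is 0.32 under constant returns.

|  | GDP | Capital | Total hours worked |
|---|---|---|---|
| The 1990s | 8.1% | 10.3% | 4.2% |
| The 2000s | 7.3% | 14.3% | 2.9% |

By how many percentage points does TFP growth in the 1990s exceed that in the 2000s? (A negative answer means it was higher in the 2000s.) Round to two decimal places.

1.20 percentage points

Labor's share = 1 − 0.32 = 0.68.
The 1990s: TFP = 8.1 − 3.296 − 2.856 = 1.948%.
The 2000s: TFP = 7.3 − 4.576 − 1.972 = 0.752%.
Difference = 1.948 − (0.752) = 1.196 pp.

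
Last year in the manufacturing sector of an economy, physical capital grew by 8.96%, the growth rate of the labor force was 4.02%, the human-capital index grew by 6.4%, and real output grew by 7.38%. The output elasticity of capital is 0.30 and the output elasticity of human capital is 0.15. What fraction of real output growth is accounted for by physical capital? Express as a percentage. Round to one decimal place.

36.4%

Physical capital contributed 0.3 × 8.96 = 2.688 pp.
Share of growth = 2.688 / 7.38 × 100 = 36.423%.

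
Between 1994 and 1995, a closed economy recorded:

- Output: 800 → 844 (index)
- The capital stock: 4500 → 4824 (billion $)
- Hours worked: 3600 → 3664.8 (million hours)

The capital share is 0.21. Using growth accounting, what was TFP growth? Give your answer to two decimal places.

Output growth = (844 − 800) / 800 = 5.5%.
The capital stock growth = (4824 − 4500) / 4500 = 7.2%.
Hours worked growth = (3664.8 − 3600) / 3600 = 1.8%.
Labor's share = 1 − 0.21 = 0.79.
The capital stock: 0.21 × 7.2 = 1.512 pp.
Hours worked: 0.79 × 1.8 = 1.422 pp.
TFP growth = 5.5 − 2.934 = 2.566%.

2.57%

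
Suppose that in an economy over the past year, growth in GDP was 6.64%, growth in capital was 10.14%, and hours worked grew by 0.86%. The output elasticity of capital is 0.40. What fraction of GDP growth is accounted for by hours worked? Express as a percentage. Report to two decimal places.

Labor's share = 1 − 0.4 = 0.6.
Hours worked contributed 0.6 × 0.86 = 0.516 pp.
Share of growth = 0.516 / 6.64 × 100 = 7.7711%.

Hours worked accounted for 7.77% of growth.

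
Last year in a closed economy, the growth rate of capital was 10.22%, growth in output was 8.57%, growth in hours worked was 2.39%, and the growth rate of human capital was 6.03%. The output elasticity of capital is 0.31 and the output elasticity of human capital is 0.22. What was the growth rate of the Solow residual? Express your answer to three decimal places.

2.952%

Labor's share = 1 − 0.31 − 0.22 = 0.47.
Capital: 0.31 × 10.22 = 3.1682 pp.
Human capital: 0.22 × 6.03 = 1.3266 pp.
Hours worked: 0.47 × 2.39 = 1.1233 pp.
TFP growth = 8.57 − 5.6181 = 2.9519%.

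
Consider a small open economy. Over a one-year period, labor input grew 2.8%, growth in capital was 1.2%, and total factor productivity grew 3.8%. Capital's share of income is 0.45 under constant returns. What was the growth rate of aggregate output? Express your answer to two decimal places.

Labor's share = 1 − 0.45 = 0.55.
Capital: 0.45 × 1.2 = 0.54 pp.
Labor input: 0.55 × 2.8 = 1.54 pp.
Output growth = 3.8 + 2.08 = 5.88%.

Aggregate output grew 5.88%.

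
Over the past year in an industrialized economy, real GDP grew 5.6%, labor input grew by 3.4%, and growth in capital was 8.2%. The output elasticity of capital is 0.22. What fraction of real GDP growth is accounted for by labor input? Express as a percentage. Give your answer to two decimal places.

Labor's share = 1 − 0.22 = 0.78.
Labor input contributed 0.78 × 3.4 = 2.652 pp.
Share of growth = 2.652 / 5.6 × 100 = 47.3571%.

Labor input accounted for 47.36% of growth.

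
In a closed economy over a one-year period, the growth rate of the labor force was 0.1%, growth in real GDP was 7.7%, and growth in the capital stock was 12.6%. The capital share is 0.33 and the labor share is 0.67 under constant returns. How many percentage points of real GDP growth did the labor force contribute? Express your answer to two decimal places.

Labor's share = 1 − 0.33 = 0.67.
Contribution = share × growth = 0.67 × 0.1 = 0.067 pp.

0.07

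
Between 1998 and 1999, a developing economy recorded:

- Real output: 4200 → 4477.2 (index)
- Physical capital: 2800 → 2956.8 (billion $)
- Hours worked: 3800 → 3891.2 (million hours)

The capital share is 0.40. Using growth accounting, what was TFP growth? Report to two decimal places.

TFP growth was 2.92%.

Real output growth = (4477.2 − 4200) / 4200 = 6.6%.
Physical capital growth = (2956.8 − 2800) / 2800 = 5.6%.
Hours worked growth = (3891.2 − 3800) / 3800 = 2.4%.
Labor's share = 1 − 0.4 = 0.6.
Physical capital: 0.4 × 5.6 = 2.24 pp.
Hours worked: 0.6 × 2.4 = 1.44 pp.
TFP growth = 6.6 − 3.68 = 2.92%.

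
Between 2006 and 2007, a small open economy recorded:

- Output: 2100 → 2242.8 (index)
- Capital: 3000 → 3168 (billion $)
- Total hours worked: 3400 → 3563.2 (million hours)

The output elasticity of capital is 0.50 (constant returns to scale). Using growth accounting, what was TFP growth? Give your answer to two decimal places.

1.60%

Output growth = (2242.8 − 2100) / 2100 = 6.8%.
Capital growth = (3168 − 3000) / 3000 = 5.6%.
Total hours worked growth = (3563.2 − 3400) / 3400 = 4.8%.
Labor's share = 1 − 0.5 = 0.5.
Capital: 0.5 × 5.6 = 2.8 pp.
Total hours worked: 0.5 × 4.8 = 2.4 pp.
TFP growth = 6.8 − 5.2 = 1.6%.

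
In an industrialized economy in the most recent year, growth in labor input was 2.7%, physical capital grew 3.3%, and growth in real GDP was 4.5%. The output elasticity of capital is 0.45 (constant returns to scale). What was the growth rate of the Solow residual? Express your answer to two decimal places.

1.53%

Labor's share = 1 − 0.45 = 0.55.
Physical capital: 0.45 × 3.3 = 1.485 pp.
Labor input: 0.55 × 2.7 = 1.485 pp.
TFP growth = 4.5 − 2.97 = 1.53%.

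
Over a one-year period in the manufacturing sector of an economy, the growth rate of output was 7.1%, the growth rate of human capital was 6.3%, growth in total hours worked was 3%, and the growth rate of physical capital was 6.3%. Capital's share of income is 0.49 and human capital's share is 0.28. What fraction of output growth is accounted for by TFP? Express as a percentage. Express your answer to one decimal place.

TFP accounted for 22.0% of growth.

Labor's share = 1 − 0.49 − 0.28 = 0.23.
Physical capital: 0.49 × 6.3 = 3.087 pp.
Human capital: 0.28 × 6.3 = 1.764 pp.
Total hours worked: 0.23 × 3 = 0.69 pp.
TFP growth = 7.1 − 5.541 = 1.559%.
TFP share of growth = 1.559 / 7.1 × 100 = 21.958%.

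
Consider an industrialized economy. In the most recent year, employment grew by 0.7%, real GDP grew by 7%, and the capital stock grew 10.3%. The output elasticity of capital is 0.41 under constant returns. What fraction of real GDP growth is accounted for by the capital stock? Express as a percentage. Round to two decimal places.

The capital stock accounted for 60.33% of growth.

The capital stock contributed 0.41 × 10.3 = 4.223 pp.
Share of growth = 4.223 / 7 × 100 = 60.3286%.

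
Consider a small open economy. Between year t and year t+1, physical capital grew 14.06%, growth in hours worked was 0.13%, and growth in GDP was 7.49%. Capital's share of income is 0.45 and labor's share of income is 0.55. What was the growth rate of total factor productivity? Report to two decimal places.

Labor's share = 1 − 0.45 = 0.55.
Physical capital: 0.45 × 14.06 = 6.327 pp.
Hours worked: 0.55 × 0.13 = 0.0715 pp.
TFP growth = 7.49 − 6.3985 = 1.0915%.

Total factor productivity grew 1.09%.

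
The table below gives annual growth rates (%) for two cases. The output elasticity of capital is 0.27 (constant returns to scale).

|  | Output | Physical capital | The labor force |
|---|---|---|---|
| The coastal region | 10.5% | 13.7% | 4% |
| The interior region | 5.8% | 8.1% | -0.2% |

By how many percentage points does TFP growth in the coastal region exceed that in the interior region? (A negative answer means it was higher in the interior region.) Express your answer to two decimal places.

Labor's share = 1 − 0.27 = 0.73.
The coastal region: TFP = 10.5 − 3.699 − 2.92 = 3.881%.
The interior region: TFP = 5.8 − 2.187 + 0.146 = 3.759%.
Difference = 3.881 − (3.759) = 0.122 pp.

0.12 percentage points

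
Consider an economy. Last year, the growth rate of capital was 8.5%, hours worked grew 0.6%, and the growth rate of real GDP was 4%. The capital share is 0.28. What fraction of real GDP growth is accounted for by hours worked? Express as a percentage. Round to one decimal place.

Labor's share = 1 − 0.28 = 0.72.
Hours worked contributed 0.72 × 0.6 = 0.432 pp.
Share of growth = 0.432 / 4 × 100 = 10.8%.

Hours worked accounted for 10.8% of growth.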